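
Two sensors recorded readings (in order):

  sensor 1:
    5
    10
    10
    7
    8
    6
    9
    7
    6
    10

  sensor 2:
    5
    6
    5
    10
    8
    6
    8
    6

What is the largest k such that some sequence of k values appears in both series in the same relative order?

Let dp[i][j] be the LCS length of the first i values of sensor 1 and the first j values of sensor 2. dp[i][j] = dp[i-1][j-1]+1 when the i-th and j-th values match, else max(dp[i-1][j], dp[i][j-1]).
    ·  5  6  5 10  8  6  8  6
 ·  0  0  0  0  0  0  0  0  0
 5  0  1  1  1  1  1  1  1  1
10  0  1  1  1  2  2  2  2  2
10  0  1  1  1  2  2  2  2  2
 7  0  1  1  1  2  2  2  2  2
 8  0  1  1  1  2  3  3  3  3
 6  0  1  2  2  2  3  4  4  4
 9  0  1  2  2  2  3  4  4  4
 7  0  1  2  2  2  3  4  4  4
 6  0  1  2  2  2  3  4  4  5
10  0  1  2  2  3  3  4  4  5
dp[10][8] = 5. One LCS (by backtracking along matches): 5, 10, 8, 6, 6.

5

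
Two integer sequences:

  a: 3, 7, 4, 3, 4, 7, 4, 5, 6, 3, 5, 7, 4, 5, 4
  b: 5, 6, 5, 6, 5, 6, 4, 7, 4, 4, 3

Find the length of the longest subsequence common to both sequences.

6

Pick 5 at a[8]=b[3], 6 at a[9]=b[4], 5 at a[11]=b[5], 7 at a[12]=b[8], 4 at a[13]=b[9], 4 at a[15]=b[10]; all 6 values appear in both, in order, and the DP table's final entry dp[15][11] is also 6, so no common subsequence is longer.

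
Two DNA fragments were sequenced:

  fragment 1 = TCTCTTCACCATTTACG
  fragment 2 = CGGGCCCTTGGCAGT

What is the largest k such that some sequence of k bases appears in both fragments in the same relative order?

One common subsequence of length 8: C [2,1], C [7,5], C [9,6], C [10,7], T [12,8], T [13,9], A [15,13], G [17,14]. The LCS DP gives dp[17][15] = 8, so this is optimal.

8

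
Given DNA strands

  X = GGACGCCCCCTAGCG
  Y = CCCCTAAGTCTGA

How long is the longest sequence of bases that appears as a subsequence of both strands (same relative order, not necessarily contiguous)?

Taking C at X[7]=Y[1], C at X[8]=Y[2], C at X[9]=Y[3], C at X[10]=Y[4], T at X[11]=Y[5], A at X[12]=Y[7], G at X[13]=Y[8], C at X[14]=Y[10], G at X[15]=Y[12] gives a common subsequence of length 9. Since dp[15][13] = 9, nothing longer is possible.

9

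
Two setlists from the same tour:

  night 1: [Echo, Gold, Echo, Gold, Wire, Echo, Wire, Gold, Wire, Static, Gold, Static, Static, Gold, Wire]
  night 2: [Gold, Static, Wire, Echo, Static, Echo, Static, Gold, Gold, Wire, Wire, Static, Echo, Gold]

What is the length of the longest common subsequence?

Pick Echo [1,6]; then Gold [2,8]; then Gold [4,9]; then Wire [7,10]; then Wire [9,11]; then Static [10,12]; then Gold [14,14]; all 7 songs appear in both, in order. Since dp[15][14] = 7, nothing longer is possible.

7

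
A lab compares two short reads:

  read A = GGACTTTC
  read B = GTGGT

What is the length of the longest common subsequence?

Match G at read A[1]=read B[3], then G at read A[2]=read B[4], then T at read A[7]=read B[5] — 3 bases in the same relative order in both. dp[8][5] = 3 confirms this is the maximum.

3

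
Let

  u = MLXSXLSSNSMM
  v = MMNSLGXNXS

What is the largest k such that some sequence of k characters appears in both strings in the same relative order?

5

Let dp[i][j] be the LCS length of the first i characters of u and the first j characters of v. dp[i][j] = dp[i-1][j-1]+1 when the i-th and j-th characters match, else max(dp[i-1][j], dp[i][j-1]).
    ·  M  M  N  S  L  G  X  N  X  S
 ·  0  0  0  0  0  0  0  0  0  0  0
 M  0  1  1  1  1  1  1  1  1  1  1
 L  0  1  1  1  1  2  2  2  2  2  2
 X  0  1  1  1  1  2  2  3  3  3  3
 S  0  1  1  1  2  2  2  3  3  3  4
 X  0  1  1  1  2  2  2  3  3  4  4
 L  0  1  1  1  2  3  3  3  3  4  4
 S  0  1  1  1  2  3  3  3  3  4  5
 S  0  1  1  1  2  3  3  3  3  4  5
 N  0  1  1  2  2  3  3  3  4  4  5
 S  0  1  1  2  3  3  3  3  4  4  5
 M  0  1  2  2  3  3  3  3  4  4  5
 M  0  1  2  2  3  3  3  3  4  4  5
dp[12][10] = 5. One LCS (by backtracking along matches): MLXXS.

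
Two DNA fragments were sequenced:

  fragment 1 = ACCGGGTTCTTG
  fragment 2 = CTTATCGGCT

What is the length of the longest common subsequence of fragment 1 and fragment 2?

6

Let dp[i][j] be the LCS length of the first i bases of fragment 1 and the first j bases of fragment 2. dp[i][j] = dp[i-1][j-1]+1 when the i-th and j-th bases match, else max(dp[i-1][j], dp[i][j-1]).
    ·  C  T  T  A  T  C  G  G  C  T
 ·  0  0  0  0  0  0  0  0  0  0  0
 A  0  0  0  0  1  1  1  1  1  1  1
 C  0  1  1  1  1  1  2  2  2  2  2
 C  0  1  1  1  1  1  2  2  2  3  3
 G  0  1  1  1  1  1  2  3  3  3  3
 G  0  1  1  1  1  1  2  3  4  4  4
 G  0  1  1  1  1  1  2  3  4  4  4
 T  0  1  2  2  2  2  2  3  4  4  5
 T  0  1  2  3  3  3  3  3  4  4  5
 C  0  1  2  3  3  3  4  4  4  5  5
 T  0  1  2  3  3  4  4  4  4  5  6
 T  0  1  2  3  3  4  4  4  4  5  6
 G  0  1  2  3  3  4  4  5  5  5  6
dp[12][10] = 6. One LCS (by backtracking along matches): ACGGCT.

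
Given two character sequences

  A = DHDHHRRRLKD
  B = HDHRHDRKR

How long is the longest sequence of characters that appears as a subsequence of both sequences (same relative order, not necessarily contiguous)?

6

Taking H at A[2]=B[1], then D at A[3]=B[2], then H at A[4]=B[3], then H at A[5]=B[5], then R at A[6]=B[7], then R at A[8]=B[9] gives a common subsequence of length 6, and the DP table's final entry dp[11][9] is also 6, so no common subsequence is longer.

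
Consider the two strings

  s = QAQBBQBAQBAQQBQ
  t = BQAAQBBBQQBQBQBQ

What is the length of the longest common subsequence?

12

Pick Q at s[1]=t[2]; then A at s[2]=t[4]; then Q at s[3]=t[5]; then B at s[4]=t[7]; then B at s[5]=t[8]; then Q at s[6]=t[10]; then B at s[7]=t[11]; then Q at s[9]=t[12]; then B at s[10]=t[13]; then Q at s[13]=t[14]; then B at s[14]=t[15]; then Q at s[15]=t[16]; all 12 characters appear in both, in order, and the DP table's final entry dp[15][16] is also 12, so no common subsequence is longer.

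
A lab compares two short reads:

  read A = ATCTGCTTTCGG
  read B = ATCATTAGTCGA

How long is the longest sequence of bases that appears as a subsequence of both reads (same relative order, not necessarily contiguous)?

8

Let dp[i][j] be the LCS length of the first i bases of read A and the first j bases of read B. dp[i][j] = dp[i-1][j-1]+1 when the i-th and j-th bases match, else max(dp[i-1][j], dp[i][j-1]).
    ·  A  T  C  A  T  T  A  G  T  C  G  A
 ·  0  0  0  0  0  0  0  0  0  0  0  0  0
 A  0  1  1  1  1  1  1  1  1  1  1  1  1
 T  0  1  2  2  2  2  2  2  2  2  2  2  2
 C  0  1  2  3  3  3  3  3  3  3  3  3  3
 T  0  1  2  3  3  4  4  4  4  4  4  4  4
 G  0  1  2  3  3  4  4  4  5  5  5  5  5
 C  0  1  2  3  3  4  4  4  5  5  6  6  6
 T  0  1  2  3  3  4  5  5  5  6  6  6  6
 T  0  1  2  3  3  4  5  5  5  6  6  6  6
 T  0  1  2  3  3  4  5  5  5  6  6  6  6
 C  0  1  2  3  3  4  5  5  5  6  7  7  7
 G  0  1  2  3  3  4  5  5  6  6  7  8  8
 G  0  1  2  3  3  4  5  5  6  6  7  8  8
dp[12][12] = 8. One LCS (by backtracking along matches): ATCTGTCG.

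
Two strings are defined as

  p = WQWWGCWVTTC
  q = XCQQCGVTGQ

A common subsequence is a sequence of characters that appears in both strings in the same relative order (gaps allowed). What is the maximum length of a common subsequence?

4

Taking Q [2,4], G [5,6], V [8,7], T [9,8] gives a common subsequence of length 4. Since dp[11][10] = 4, nothing longer is possible.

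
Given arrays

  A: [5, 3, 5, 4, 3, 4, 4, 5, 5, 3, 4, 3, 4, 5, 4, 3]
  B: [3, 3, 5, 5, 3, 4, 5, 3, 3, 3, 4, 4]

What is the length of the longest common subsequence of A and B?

One common subsequence of length 9: 5 at A[1]=B[3] → 5 at A[3]=B[4] → 3 at A[5]=B[5] → 4 at A[7]=B[6] → 5 at A[8]=B[7] → 3 at A[10]=B[9] → 3 at A[12]=B[10] → 4 at A[13]=B[11] → 4 at A[15]=B[12]. dp[16][12] = 9 confirms this is the maximum.

9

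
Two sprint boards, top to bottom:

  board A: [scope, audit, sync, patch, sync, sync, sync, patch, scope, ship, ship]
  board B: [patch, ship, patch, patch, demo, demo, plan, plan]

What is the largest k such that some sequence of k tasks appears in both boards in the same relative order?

2

Pick patch [4,3], patch [8,4]; all 2 tasks appear in both, in order. dp[11][8] = 2 confirms this is the maximum.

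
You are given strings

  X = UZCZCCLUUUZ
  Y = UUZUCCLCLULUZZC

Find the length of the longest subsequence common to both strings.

9

Pick U [1,2], Z [2,3], C [3,5], C [5,6], C [6,8], L [7,9], U [8,10], U [9,12], Z [11,14]; all 9 characters appear in both, in order. dp[11][15] = 9 confirms this is the maximum.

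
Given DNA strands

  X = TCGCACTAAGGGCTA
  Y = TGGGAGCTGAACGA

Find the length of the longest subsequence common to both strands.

9

Pick T (X #1, Y #1); then G (X #3, Y #4); then A (X #5, Y #5); then C (X #6, Y #7); then T (X #7, Y #8); then A (X #8, Y #10); then A (X #9, Y #11); then G (X #12, Y #13); then A (X #15, Y #14); all 9 bases appear in both, in order. The LCS DP gives dp[15][14] = 9, so this is optimal.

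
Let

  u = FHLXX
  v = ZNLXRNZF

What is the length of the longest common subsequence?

Pick L (u #3, v #3), then X (u #4, v #4); all 2 characters appear in both, in order, and the DP table's final entry dp[5][8] is also 2, so no common subsequence is longer.

2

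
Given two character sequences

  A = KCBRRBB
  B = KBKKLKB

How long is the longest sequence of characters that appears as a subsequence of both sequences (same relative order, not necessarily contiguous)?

3

One common subsequence of length 3: K at A[1]=B[1], then B at A[3]=B[2], then B at A[7]=B[7]. The LCS DP gives dp[7][7] = 3, so this is optimal.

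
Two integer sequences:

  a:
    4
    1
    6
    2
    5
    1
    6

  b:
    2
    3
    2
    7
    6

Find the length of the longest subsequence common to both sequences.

Taking 2 at a[4]=b[3], then 6 at a[7]=b[5] gives a common subsequence of length 2. dp[7][5] = 2 confirms this is the maximum.

2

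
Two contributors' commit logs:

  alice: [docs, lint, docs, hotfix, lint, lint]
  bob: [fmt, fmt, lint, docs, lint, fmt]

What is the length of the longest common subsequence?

Taking lint at alice[2]=bob[3], docs at alice[3]=bob[4], lint at alice[5]=bob[5] gives a common subsequence of length 3, and the DP table's final entry dp[6][6] is also 3, so no common subsequence is longer.

3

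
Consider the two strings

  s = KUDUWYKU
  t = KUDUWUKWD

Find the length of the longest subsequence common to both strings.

6

Taking K [1,1]; then U [2,2]; then D [3,3]; then U [4,4]; then W [5,5]; then K [7,7] gives a common subsequence of length 6. dp[8][9] = 6 confirms this is the maximum.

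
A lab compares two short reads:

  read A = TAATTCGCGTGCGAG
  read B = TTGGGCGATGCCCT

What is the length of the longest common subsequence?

Match T [4,1], T [5,2], G [7,3], G [9,4], G [11,5], C [12,6], G [13,7], A [14,8], G [15,10] — 9 bases in the same relative order in both. The LCS DP gives dp[15][14] = 9, so this is optimal.

9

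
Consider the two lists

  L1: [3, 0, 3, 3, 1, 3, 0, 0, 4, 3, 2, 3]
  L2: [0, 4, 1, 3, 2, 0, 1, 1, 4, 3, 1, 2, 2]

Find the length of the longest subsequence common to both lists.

7

Match 0 (L1 #2, L2 #1); then 1 (L1 #5, L2 #3); then 3 (L1 #6, L2 #4); then 0 (L1 #7, L2 #6); then 4 (L1 #9, L2 #9); then 3 (L1 #10, L2 #10); then 2 (L1 #11, L2 #13) — 7 values in the same relative order in both. The LCS DP gives dp[12][13] = 7, so this is optimal.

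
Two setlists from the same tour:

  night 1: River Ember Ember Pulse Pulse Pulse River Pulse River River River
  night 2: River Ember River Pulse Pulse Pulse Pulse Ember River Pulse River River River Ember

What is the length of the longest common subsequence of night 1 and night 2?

10

Match River at night 1[1]=night 2[1]; then Ember at night 1[2]=night 2[2]; then Pulse at night 1[4]=night 2[5]; then Pulse at night 1[5]=night 2[6]; then Pulse at night 1[6]=night 2[7]; then River at night 1[7]=night 2[9]; then Pulse at night 1[8]=night 2[10]; then River at night 1[9]=night 2[11]; then River at night 1[10]=night 2[12]; then River at night 1[11]=night 2[13] — 10 songs in the same relative order in both. Since dp[11][14] = 10, nothing longer is possible.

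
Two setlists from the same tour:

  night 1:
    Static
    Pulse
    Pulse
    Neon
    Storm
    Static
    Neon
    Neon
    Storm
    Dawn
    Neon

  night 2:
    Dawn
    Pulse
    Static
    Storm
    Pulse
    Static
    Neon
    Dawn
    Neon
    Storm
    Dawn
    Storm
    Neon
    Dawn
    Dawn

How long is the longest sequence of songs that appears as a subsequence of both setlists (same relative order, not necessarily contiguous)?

Pick Static at night 1[1]=night 2[3], then Pulse at night 1[3]=night 2[5], then Static at night 1[6]=night 2[6], then Neon at night 1[7]=night 2[7], then Neon at night 1[8]=night 2[9], then Storm at night 1[9]=night 2[10], then Dawn at night 1[10]=night 2[11], then Neon at night 1[11]=night 2[13]; all 8 songs appear in both, in order. The LCS DP gives dp[11][15] = 8, so this is optimal.

8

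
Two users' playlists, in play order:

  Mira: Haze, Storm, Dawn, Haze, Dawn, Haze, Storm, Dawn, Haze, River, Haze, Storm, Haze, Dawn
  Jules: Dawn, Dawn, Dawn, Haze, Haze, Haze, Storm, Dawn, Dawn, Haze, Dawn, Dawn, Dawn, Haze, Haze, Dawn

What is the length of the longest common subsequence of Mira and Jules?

Pick Haze [1,6]; then Storm [2,7]; then Dawn [3,9]; then Haze [4,10]; then Dawn [5,12]; then Dawn [8,13]; then Haze [11,14]; then Haze [13,15]; then Dawn [14,16]; all 9 songs appear in both, in order. The LCS DP gives dp[14][16] = 9, so this is optimal.

9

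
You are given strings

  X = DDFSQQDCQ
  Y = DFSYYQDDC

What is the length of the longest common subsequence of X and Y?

6

Match D (X #2, Y #1), then F (X #3, Y #2), then S (X #4, Y #3), then Q (X #5, Y #6), then D (X #7, Y #8), then C (X #8, Y #9) — 6 characters in the same relative order in both. dp[9][9] = 6 confirms this is the maximum.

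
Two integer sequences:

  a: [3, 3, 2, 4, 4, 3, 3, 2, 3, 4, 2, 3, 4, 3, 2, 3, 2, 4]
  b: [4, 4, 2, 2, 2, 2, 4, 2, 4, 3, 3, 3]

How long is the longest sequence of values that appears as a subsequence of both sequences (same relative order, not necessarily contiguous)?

8

One common subsequence of length 8: 4 (a #4, b #1); then 4 (a #5, b #2); then 2 (a #8, b #6); then 4 (a #10, b #7); then 2 (a #11, b #8); then 3 (a #12, b #10); then 3 (a #14, b #11); then 3 (a #16, b #12). The LCS DP gives dp[18][12] = 8, so this is optimal.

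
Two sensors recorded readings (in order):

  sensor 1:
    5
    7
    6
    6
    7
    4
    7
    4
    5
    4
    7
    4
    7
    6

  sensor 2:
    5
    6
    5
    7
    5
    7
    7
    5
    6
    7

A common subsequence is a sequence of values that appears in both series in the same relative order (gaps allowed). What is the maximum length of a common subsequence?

7

Let dp[i][j] be the LCS length of the first i values of sensor 1 and the first j values of sensor 2. dp[i][j] = dp[i-1][j-1]+1 when the i-th and j-th values match, else max(dp[i-1][j], dp[i][j-1]).
    ·  5  6  5  7  5  7  7  5  6  7
 ·  0  0  0  0  0  0  0  0  0  0  0
 5  0  1  1  1  1  1  1  1  1  1  1
 7  0  1  1  1  2  2  2  2  2  2  2
 6  0  1  2  2  2  2  2  2  2  3  3
 6  0  1  2  2  2  2  2  2  2  3  3
 7  0  1  2  2  3  3  3  3  3  3  4
 4  0  1  2  2  3  3  3  3  3  3  4
 7  0  1  2  2  3  3  4  4  4  4  4
 4  0  1  2  2  3  3  4  4  4  4  4
 5  0  1  2  3  3  4  4  4  5  5  5
 4  0  1  2  3  3  4  4  4  5  5  5
 7  0  1  2  3  4  4  5  5  5  5  6
 4  0  1  2  3  4  4  5  5  5  5  6
 7  0  1  2  3  4  4  5  6  6  6  6
 6  0  1  2  3  4  4  5  6  6  7  7
dp[14][10] = 7. One LCS (by backtracking along matches): 5, 6, 7, 5, 7, 7, 6.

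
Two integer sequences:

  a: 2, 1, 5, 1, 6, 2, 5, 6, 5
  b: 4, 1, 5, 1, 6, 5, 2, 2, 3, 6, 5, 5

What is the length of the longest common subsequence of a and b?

Match 1 [2,2], 5 [3,3], 1 [4,4], 6 [5,5], 2 [6,8], 5 [7,11], 5 [9,12] — 7 values in the same relative order in both, and the DP table's final entry dp[9][12] is also 7, so no common subsequence is longer.

7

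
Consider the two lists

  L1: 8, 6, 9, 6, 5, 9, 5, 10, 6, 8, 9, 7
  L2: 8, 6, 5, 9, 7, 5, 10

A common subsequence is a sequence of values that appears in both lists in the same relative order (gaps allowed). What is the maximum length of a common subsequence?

Match 8 [1,1], 6 [4,2], 5 [5,3], 9 [6,4], 5 [7,6], 10 [8,7] — 6 values in the same relative order in both. dp[12][7] = 6 confirms this is the maximum.

6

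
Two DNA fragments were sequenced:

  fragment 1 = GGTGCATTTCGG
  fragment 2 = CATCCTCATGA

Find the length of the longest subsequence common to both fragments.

6

Let dp[i][j] be the LCS length of the first i bases of fragment 1 and the first j bases of fragment 2. dp[i][j] = dp[i-1][j-1]+1 when the i-th and j-th bases match, else max(dp[i-1][j], dp[i][j-1]).
    ·  C  A  T  C  C  T  C  A  T  G  A
 ·  0  0  0  0  0  0  0  0  0  0  0  0
 G  0  0  0  0  0  0  0  0  0  0  1  1
 G  0  0  0  0  0  0  0  0  0  0  1  1
 T  0  0  0  1  1  1  1  1  1  1  1  1
 G  0  0  0  1  1  1  1  1  1  1  2  2
 C  0  1  1  1  2  2  2  2  2  2  2  2
 A  0  1  2  2  2  2  2  2  3  3  3  3
 T  0  1  2  3  3  3  3  3  3  4  4  4
 T  0  1  2  3  3  3  4  4  4  4  4  4
 T  0  1  2  3  3  3  4  4  4  5  5  5
 C  0  1  2  3  4  4  4  5  5  5  5  5
 G  0  1  2  3  4  4  4  5  5  5  6  6
 G  0  1  2  3  4  4  4  5  5  5  6  6
dp[12][11] = 6. One LCS (by backtracking along matches): CATTTG.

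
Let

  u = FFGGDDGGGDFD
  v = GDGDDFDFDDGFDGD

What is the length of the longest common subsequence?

7

One common subsequence of length 7: F at u[1]=v[6] → F at u[2]=v[8] → D at u[5]=v[9] → D at u[6]=v[10] → G at u[7]=v[11] → G at u[9]=v[14] → D at u[12]=v[15]. dp[12][15] = 7 confirms this is the maximum.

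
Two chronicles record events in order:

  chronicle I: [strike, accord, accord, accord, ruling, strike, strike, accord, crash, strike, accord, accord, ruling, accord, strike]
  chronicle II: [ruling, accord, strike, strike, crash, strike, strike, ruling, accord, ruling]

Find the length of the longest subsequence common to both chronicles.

Pick accord (chronicle I #4, chronicle II #2); then strike (chronicle I #6, chronicle II #3); then strike (chronicle I #7, chronicle II #4); then crash (chronicle I #9, chronicle II #5); then strike (chronicle I #10, chronicle II #7); then accord (chronicle I #12, chronicle II #9); then ruling (chronicle I #13, chronicle II #10); all 7 events appear in both, in order, and the DP table's final entry dp[15][10] is also 7, so no common subsequence is longer.

7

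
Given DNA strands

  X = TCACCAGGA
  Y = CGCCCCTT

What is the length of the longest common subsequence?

3

Pick C at X[2]=Y[4]; then C at X[4]=Y[5]; then C at X[5]=Y[6]; all 3 bases appear in both, in order. Since dp[9][8] = 3, nothing longer is possible.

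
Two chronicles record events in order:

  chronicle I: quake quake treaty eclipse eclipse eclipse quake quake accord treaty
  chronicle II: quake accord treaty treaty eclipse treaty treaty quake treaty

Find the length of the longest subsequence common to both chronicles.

5

Match quake at chronicle I[1]=chronicle II[1]; then treaty at chronicle I[3]=chronicle II[4]; then eclipse at chronicle I[4]=chronicle II[5]; then quake at chronicle I[8]=chronicle II[8]; then treaty at chronicle I[10]=chronicle II[9] — 5 events in the same relative order in both. dp[10][9] = 5 confirms this is the maximum.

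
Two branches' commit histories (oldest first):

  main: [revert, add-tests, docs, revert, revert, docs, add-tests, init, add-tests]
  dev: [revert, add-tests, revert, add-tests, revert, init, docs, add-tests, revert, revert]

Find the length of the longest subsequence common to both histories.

6

One common subsequence of length 6: revert (main #1, dev #1); then add-tests (main #2, dev #2); then revert (main #4, dev #3); then revert (main #5, dev #5); then docs (main #6, dev #7); then add-tests (main #7, dev #8). Since dp[9][10] = 6, nothing longer is possible.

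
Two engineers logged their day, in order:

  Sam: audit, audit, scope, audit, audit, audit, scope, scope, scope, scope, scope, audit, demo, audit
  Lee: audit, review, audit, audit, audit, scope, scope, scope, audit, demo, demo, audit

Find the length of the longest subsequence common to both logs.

10

One common subsequence of length 10: audit at Sam[1]=Lee[1] → audit at Sam[4]=Lee[3] → audit at Sam[5]=Lee[4] → audit at Sam[6]=Lee[5] → scope at Sam[9]=Lee[6] → scope at Sam[10]=Lee[7] → scope at Sam[11]=Lee[8] → audit at Sam[12]=Lee[9] → demo at Sam[13]=Lee[11] → audit at Sam[14]=Lee[12]. Since dp[14][12] = 10, nothing longer is possible.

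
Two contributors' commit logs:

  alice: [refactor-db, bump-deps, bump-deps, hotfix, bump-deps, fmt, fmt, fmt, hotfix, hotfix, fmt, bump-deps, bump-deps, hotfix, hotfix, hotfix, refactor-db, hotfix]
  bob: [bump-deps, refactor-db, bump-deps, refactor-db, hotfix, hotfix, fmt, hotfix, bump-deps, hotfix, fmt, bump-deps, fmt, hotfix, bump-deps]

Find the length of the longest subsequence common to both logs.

9

Match refactor-db [1,2], bump-deps [2,3], hotfix [4,6], fmt [8,7], hotfix [9,8], hotfix [10,10], fmt [11,11], bump-deps [12,12], bump-deps [13,15] — 9 commits in the same relative order in both. Since dp[18][15] = 9, nothing longer is possible.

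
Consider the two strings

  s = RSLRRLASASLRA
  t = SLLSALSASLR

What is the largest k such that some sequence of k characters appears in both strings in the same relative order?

Taking S [2,1]; then L [3,2]; then L [6,3]; then A [7,5]; then S [8,7]; then A [9,8]; then S [10,9]; then L [11,10]; then R [12,11] gives a common subsequence of length 9. Since dp[13][11] = 9, nothing longer is possible.

9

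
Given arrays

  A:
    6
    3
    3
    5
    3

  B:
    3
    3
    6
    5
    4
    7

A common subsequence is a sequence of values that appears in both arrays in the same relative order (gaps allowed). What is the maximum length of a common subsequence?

3

Pick 3 at A[2]=B[1]; then 3 at A[3]=B[2]; then 5 at A[4]=B[4]; all 3 values appear in both, in order, and the DP table's final entry dp[5][6] is also 3, so no common subsequence is longer.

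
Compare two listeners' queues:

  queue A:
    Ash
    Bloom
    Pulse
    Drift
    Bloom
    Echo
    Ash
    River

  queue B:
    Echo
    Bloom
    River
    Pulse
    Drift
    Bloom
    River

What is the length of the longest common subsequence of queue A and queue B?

Pick Bloom (queue A #2, queue B #2), then Pulse (queue A #3, queue B #4), then Drift (queue A #4, queue B #5), then Bloom (queue A #5, queue B #6), then River (queue A #8, queue B #7); all 5 songs appear in both, in order. The LCS DP gives dp[8][7] = 5, so this is optimal.

5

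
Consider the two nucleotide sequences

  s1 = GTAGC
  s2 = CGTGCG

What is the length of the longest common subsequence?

4

Pick G [1,2], T [2,3], G [4,4], C [5,5]; all 4 bases appear in both, in order. Since dp[5][6] = 4, nothing longer is possible.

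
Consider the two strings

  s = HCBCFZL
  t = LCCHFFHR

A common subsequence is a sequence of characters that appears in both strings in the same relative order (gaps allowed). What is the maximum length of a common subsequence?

Match C [2,2]; then C [4,3]; then F [5,6] — 3 characters in the same relative order in both. dp[7][8] = 3 confirms this is the maximum.

3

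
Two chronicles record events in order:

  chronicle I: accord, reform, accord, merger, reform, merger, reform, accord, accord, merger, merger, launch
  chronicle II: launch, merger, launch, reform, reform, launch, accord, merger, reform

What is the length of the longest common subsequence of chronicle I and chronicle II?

One common subsequence of length 5: merger (chronicle I #4, chronicle II #2), then reform (chronicle I #5, chronicle II #4), then reform (chronicle I #7, chronicle II #5), then accord (chronicle I #9, chronicle II #7), then merger (chronicle I #10, chronicle II #8). The LCS DP gives dp[12][9] = 5, so this is optimal.

5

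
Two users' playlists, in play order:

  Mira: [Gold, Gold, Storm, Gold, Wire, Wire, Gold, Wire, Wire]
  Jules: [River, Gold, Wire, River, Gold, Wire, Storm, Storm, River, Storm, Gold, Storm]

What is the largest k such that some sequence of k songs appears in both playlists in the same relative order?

4

Pick Gold [1,2], Gold [2,5], Storm [3,10], Gold [4,11]; all 4 songs appear in both, in order. The LCS DP gives dp[9][12] = 4, so this is optimal.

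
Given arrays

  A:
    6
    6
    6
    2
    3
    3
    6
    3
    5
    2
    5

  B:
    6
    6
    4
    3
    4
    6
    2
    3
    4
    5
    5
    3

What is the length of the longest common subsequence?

Let dp[i][j] be the LCS length of the first i values of A and the first j values of B. dp[i][j] = dp[i-1][j-1]+1 when the i-th and j-th values match, else max(dp[i-1][j], dp[i][j-1]).
    ·  6  6  4  3  4  6  2  3  4  5  5  3
 ·  0  0  0  0  0  0  0  0  0  0  0  0  0
 6  0  1  1  1  1  1  1  1  1  1  1  1  1
 6  0  1  2  2  2  2  2  2  2  2  2  2  2
 6  0  1  2  2  2  2  3  3  3  3  3  3  3
 2  0  1  2  2  2  2  3  4  4  4  4  4  4
 3  0  1  2  2  3  3  3  4  5  5  5  5  5
 3  0  1  2  2  3  3  3  4  5  5  5  5  6
 6  0  1  2  2  3  3  4  4  5  5  5  5  6
 3  0  1  2  2  3  3  4  4  5  5  5  5  6
 5  0  1  2  2  3  3  4  4  5  5  6  6  6
 2  0  1  2  2  3  3  4  5  5  5  6  6  6
 5  0  1  2  2  3  3  4  5  5  5  6  7  7
dp[11][12] = 7. One LCS (by backtracking along matches): 6, 6, 6, 2, 3, 5, 5.

7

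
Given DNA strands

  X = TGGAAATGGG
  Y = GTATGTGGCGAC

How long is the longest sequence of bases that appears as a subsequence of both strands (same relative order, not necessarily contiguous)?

Taking T (X #1, Y #4), then G (X #3, Y #5), then T (X #7, Y #6), then G (X #8, Y #7), then G (X #9, Y #8), then G (X #10, Y #10) gives a common subsequence of length 6. The LCS DP gives dp[10][12] = 6, so this is optimal.

6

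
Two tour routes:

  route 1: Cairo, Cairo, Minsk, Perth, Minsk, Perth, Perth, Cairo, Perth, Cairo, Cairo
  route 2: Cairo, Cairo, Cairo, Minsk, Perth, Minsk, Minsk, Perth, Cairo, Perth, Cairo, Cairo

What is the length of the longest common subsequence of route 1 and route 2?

10

One common subsequence of length 10: Cairo at route 1[1]=route 2[2], then Cairo at route 1[2]=route 2[3], then Minsk at route 1[3]=route 2[4], then Perth at route 1[4]=route 2[5], then Minsk at route 1[5]=route 2[7], then Perth at route 1[7]=route 2[8], then Cairo at route 1[8]=route 2[9], then Perth at route 1[9]=route 2[10], then Cairo at route 1[10]=route 2[11], then Cairo at route 1[11]=route 2[12]. dp[11][12] = 10 confirms this is the maximum.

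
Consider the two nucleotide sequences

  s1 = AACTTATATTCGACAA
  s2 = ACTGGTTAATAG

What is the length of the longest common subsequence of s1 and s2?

8

Pick A [2,1], C [3,2], T [4,6], T [5,7], A [6,9], T [7,10], A [8,11], G [12,12]; all 8 bases appear in both, in order. dp[16][12] = 8 confirms this is the maximum.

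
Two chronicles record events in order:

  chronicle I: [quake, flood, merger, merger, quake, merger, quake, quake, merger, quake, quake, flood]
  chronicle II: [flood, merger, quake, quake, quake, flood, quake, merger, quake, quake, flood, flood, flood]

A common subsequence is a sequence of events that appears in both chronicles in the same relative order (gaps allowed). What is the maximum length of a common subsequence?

9

One common subsequence of length 9: flood (chronicle I #2, chronicle II #1), then merger (chronicle I #3, chronicle II #2), then quake (chronicle I #5, chronicle II #4), then quake (chronicle I #7, chronicle II #5), then quake (chronicle I #8, chronicle II #7), then merger (chronicle I #9, chronicle II #8), then quake (chronicle I #10, chronicle II #9), then quake (chronicle I #11, chronicle II #10), then flood (chronicle I #12, chronicle II #13), and the DP table's final entry dp[12][13] is also 9, so no common subsequence is longer.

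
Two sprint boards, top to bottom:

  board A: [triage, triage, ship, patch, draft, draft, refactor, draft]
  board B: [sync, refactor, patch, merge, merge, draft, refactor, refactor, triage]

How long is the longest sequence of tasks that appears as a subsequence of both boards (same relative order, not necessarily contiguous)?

Pick patch (board A #4, board B #3), draft (board A #5, board B #6), refactor (board A #7, board B #8); all 3 tasks appear in both, in order, and the DP table's final entry dp[8][9] is also 3, so no common subsequence is longer.

3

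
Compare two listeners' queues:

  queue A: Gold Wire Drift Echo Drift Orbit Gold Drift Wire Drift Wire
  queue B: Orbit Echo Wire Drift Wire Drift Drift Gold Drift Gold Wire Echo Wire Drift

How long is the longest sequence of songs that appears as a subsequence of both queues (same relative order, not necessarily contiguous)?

Pick Wire at queue A[2]=queue B[5]; then Drift at queue A[3]=queue B[6]; then Drift at queue A[5]=queue B[7]; then Gold at queue A[7]=queue B[8]; then Drift at queue A[8]=queue B[9]; then Wire at queue A[9]=queue B[13]; then Drift at queue A[10]=queue B[14]; all 7 songs appear in both, in order. Since dp[11][14] = 7, nothing longer is possible.

7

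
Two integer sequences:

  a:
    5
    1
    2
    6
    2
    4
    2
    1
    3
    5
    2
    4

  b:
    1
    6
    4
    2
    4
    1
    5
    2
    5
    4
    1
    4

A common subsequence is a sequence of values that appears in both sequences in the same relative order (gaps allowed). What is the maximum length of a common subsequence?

8

Let dp[i][j] be the LCS length of the first i values of a and the first j values of b. dp[i][j] = dp[i-1][j-1]+1 when the i-th and j-th values match, else max(dp[i-1][j], dp[i][j-1]).
    ·  1  6  4  2  4  1  5  2  5  4  1  4
 ·  0  0  0  0  0  0  0  0  0  0  0  0  0
 5  0  0  0  0  0  0  0  1  1  1  1  1  1
 1  0  1  1  1  1  1  1  1  1  1  1  2  2
 2  0  1  1  1  2  2  2  2  2  2  2  2  2
 6  0  1  2  2  2  2  2  2  2  2  2  2  2
 2  0  1  2  2  3  3  3  3  3  3  3  3  3
 4  0  1  2  3  3  4  4  4  4  4  4  4  4
 2  0  1  2  3  4  4  4  4  5  5  5  5  5
 1  0  1  2  3  4  4  5  5  5  5  5  6  6
 3  0  1  2  3  4  4  5  5  5  5  5  6  6
 5  0  1  2  3  4  4  5  6  6  6  6  6  6
 2  0  1  2  3  4  4  5  6  7  7  7  7  7
 4  0  1  2  3  4  5  5  6  7  7  8  8  8
dp[12][12] = 8. One LCS (by backtracking along matches): 1, 6, 2, 4, 1, 5, 2, 4.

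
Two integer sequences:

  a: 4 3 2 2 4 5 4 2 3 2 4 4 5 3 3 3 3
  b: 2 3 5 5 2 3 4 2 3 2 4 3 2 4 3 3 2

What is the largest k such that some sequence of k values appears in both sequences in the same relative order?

10

Taking 3 (a #2, b #2), then 2 (a #3, b #5), then 4 (a #7, b #7), then 2 (a #8, b #8), then 3 (a #9, b #9), then 2 (a #10, b #10), then 4 (a #11, b #11), then 4 (a #12, b #14), then 3 (a #14, b #15), then 3 (a #15, b #16) gives a common subsequence of length 10, and the DP table's final entry dp[17][17] is also 10, so no common subsequence is longer.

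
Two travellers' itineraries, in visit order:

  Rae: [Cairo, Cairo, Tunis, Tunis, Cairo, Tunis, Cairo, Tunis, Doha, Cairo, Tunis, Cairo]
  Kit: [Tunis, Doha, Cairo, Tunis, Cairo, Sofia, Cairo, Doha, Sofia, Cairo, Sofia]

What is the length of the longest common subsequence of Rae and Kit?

Taking Cairo at Rae[2]=Kit[3], then Tunis at Rae[4]=Kit[4], then Cairo at Rae[5]=Kit[5], then Cairo at Rae[7]=Kit[7], then Doha at Rae[9]=Kit[8], then Cairo at Rae[10]=Kit[10] gives a common subsequence of length 6. dp[12][11] = 6 confirms this is the maximum.

6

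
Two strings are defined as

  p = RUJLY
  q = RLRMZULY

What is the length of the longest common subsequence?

4

Match R [1,3], then U [2,6], then L [4,7], then Y [5,8] — 4 characters in the same relative order in both, and the DP table's final entry dp[5][8] is also 4, so no common subsequence is longer.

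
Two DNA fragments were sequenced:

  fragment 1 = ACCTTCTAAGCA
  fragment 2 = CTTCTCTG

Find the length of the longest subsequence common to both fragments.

6

Let dp[i][j] be the LCS length of the first i bases of fragment 1 and the first j bases of fragment 2. dp[i][j] = dp[i-1][j-1]+1 when the i-th and j-th bases match, else max(dp[i-1][j], dp[i][j-1]).
    ·  C  T  T  C  T  C  T  G
 ·  0  0  0  0  0  0  0  0  0
 A  0  0  0  0  0  0  0  0  0
 C  0  1  1  1  1  1  1  1  1
 C  0  1  1  1  2  2  2  2  2
 T  0  1  2  2  2  3  3  3  3
 T  0  1  2  3  3  3  3  4  4
 C  0  1  2  3  4  4  4  4  4
 T  0  1  2  3  4  5  5  5  5
 A  0  1  2  3  4  5  5  5  5
 A  0  1  2  3  4  5  5  5  5
 G  0  1  2  3  4  5  5  5  6
 C  0  1  2  3  4  5  6  6  6
 A  0  1  2  3  4  5  6  6  6
dp[12][8] = 6. One LCS (by backtracking along matches): CCTCTG.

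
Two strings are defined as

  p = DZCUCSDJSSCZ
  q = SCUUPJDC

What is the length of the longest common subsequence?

Let dp[i][j] be the LCS length of the first i characters of p and the first j characters of q. dp[i][j] = dp[i-1][j-1]+1 when the i-th and j-th characters match, else max(dp[i-1][j], dp[i][j-1]).
    ·  S  C  U  U  P  J  D  C
 ·  0  0  0  0  0  0  0  0  0
 D  0  0  0  0  0  0  0  1  1
 Z  0  0  0  0  0  0  0  1  1
 C  0  0  1  1  1  1  1  1  2
 U  0  0  1  2  2  2  2  2  2
 C  0  0  1  2  2  2  2  2  3
 S  0  1  1  2  2  2  2  2  3
 D  0  1  1  2  2  2  2  3  3
 J  0  1  1  2  2  2  3  3  3
 S  0  1  1  2  2  2  3  3  3
 S  0  1  1  2  2  2  3  3  3
 C  0  1  2  2  2  2  3  3  4
 Z  0  1  2  2  2  2  3  3  4
dp[12][8] = 4. One LCS (by backtracking along matches): CUDC.

4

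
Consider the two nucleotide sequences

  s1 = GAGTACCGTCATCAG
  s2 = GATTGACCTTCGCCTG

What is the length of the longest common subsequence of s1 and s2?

Pick G at s1[1]=s2[1] → A at s1[2]=s2[2] → G at s1[3]=s2[5] → A at s1[5]=s2[6] → C at s1[6]=s2[8] → C at s1[7]=s2[11] → G at s1[8]=s2[12] → C at s1[10]=s2[14] → T at s1[12]=s2[15] → G at s1[15]=s2[16]; all 10 bases appear in both, in order. The LCS DP gives dp[15][16] = 10, so this is optimal.

10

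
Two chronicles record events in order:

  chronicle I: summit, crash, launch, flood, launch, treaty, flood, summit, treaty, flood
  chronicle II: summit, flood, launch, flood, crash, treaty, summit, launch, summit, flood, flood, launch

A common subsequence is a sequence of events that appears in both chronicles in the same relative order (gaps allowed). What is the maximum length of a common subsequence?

Taking summit [1,1]; then launch [3,3]; then flood [4,4]; then launch [5,8]; then flood [7,10]; then flood [10,11] gives a common subsequence of length 6, and the DP table's final entry dp[10][12] is also 6, so no common subsequence is longer.

6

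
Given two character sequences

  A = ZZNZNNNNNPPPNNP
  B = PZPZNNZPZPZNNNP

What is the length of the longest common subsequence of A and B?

One common subsequence of length 9: Z (A #1, B #2); then Z (A #2, B #4); then N (A #3, B #6); then Z (A #4, B #7); then P (A #10, B #8); then P (A #11, B #10); then N (A #13, B #13); then N (A #14, B #14); then P (A #15, B #15). dp[15][15] = 9 confirms this is the maximum.

9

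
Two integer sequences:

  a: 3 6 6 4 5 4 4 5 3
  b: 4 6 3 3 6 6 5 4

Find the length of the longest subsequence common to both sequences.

Let dp[i][j] be the LCS length of the first i values of a and the first j values of b. dp[i][j] = dp[i-1][j-1]+1 when the i-th and j-th values match, else max(dp[i-1][j], dp[i][j-1]).
    ·  4  6  3  3  6  6  5  4
 ·  0  0  0  0  0  0  0  0  0
 3  0  0  0  1  1  1  1  1  1
 6  0  0  1  1  1  2  2  2  2
 6  0  0  1  1  1  2  3  3  3
 4  0  1  1  1  1  2  3  3  4
 5  0  1  1  1  1  2  3  4  4
 4  0  1  1  1  1  2  3  4  5
 4  0  1  1  1  1  2  3  4  5
 5  0  1  1  1  1  2  3  4  5
 3  0  1  1  2  2  2  3  4  5
dp[9][8] = 5. One LCS (by backtracking along matches): 3, 6, 6, 5, 4.

5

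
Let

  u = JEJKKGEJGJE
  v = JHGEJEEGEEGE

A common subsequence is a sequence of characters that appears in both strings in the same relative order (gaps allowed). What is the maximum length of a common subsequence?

7

Match J (u #1, v #1), E (u #2, v #4), J (u #3, v #5), G (u #6, v #8), E (u #7, v #10), G (u #9, v #11), E (u #11, v #12) — 7 characters in the same relative order in both. dp[11][12] = 7 confirms this is the maximum.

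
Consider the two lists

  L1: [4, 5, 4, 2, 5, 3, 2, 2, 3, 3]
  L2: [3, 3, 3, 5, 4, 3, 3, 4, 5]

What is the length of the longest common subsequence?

Pick 5 at L1[2]=L2[4], then 4 at L1[3]=L2[5], then 3 at L1[6]=L2[6], then 3 at L1[9]=L2[7]; all 4 values appear in both, in order. Since dp[10][9] = 4, nothing longer is possible.

4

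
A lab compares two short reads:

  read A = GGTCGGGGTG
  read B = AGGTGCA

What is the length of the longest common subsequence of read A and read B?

4

Let dp[i][j] be the LCS length of the first i bases of read A and the first j bases of read B. dp[i][j] = dp[i-1][j-1]+1 when the i-th and j-th bases match, else max(dp[i-1][j], dp[i][j-1]).
    ·  A  G  G  T  G  C  A
 ·  0  0  0  0  0  0  0  0
 G  0  0  1  1  1  1  1  1
 G  0  0  1  2  2  2  2  2
 T  0  0  1  2  3  3  3  3
 C  0  0  1  2  3  3  4  4
 G  0  0  1  2  3  4  4  4
 G  0  0  1  2  3  4  4  4
 G  0  0  1  2  3  4  4  4
 G  0  0  1  2  3  4  4  4
 T  0  0  1  2  3  4  4  4
 G  0  0  1  2  3  4  4  4
dp[10][7] = 4. One LCS (by backtracking along matches): GGTC.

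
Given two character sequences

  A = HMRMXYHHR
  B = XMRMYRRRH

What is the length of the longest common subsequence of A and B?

5

Taking M at A[2]=B[2], then R at A[3]=B[3], then M at A[4]=B[4], then Y at A[6]=B[5], then H at A[8]=B[9] gives a common subsequence of length 5. Since dp[9][9] = 5, nothing longer is possible.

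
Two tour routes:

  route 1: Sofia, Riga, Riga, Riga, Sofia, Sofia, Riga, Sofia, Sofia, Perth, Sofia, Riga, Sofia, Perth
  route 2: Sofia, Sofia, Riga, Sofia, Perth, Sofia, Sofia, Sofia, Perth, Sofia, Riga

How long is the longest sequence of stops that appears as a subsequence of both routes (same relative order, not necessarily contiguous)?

Pick Sofia (route 1 #1, route 2 #2) → Riga (route 1 #4, route 2 #3) → Sofia (route 1 #5, route 2 #4) → Sofia (route 1 #6, route 2 #6) → Sofia (route 1 #8, route 2 #7) → Sofia (route 1 #9, route 2 #8) → Perth (route 1 #10, route 2 #9) → Sofia (route 1 #11, route 2 #10) → Riga (route 1 #12, route 2 #11); all 9 stops appear in both, in order, and the DP table's final entry dp[14][11] is also 9, so no common subsequence is longer.

9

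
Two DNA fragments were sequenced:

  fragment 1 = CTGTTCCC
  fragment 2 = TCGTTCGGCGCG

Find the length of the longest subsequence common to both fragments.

7

Pick C (fragment 1 #1, fragment 2 #2) → G (fragment 1 #3, fragment 2 #3) → T (fragment 1 #4, fragment 2 #4) → T (fragment 1 #5, fragment 2 #5) → C (fragment 1 #6, fragment 2 #6) → C (fragment 1 #7, fragment 2 #9) → C (fragment 1 #8, fragment 2 #11); all 7 bases appear in both, in order, and the DP table's final entry dp[8][12] is also 7, so no common subsequence is longer.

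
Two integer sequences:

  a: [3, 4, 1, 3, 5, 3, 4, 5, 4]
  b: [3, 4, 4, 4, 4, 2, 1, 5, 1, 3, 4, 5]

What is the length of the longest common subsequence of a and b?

Let dp[i][j] be the LCS length of the first i values of a and the first j values of b. dp[i][j] = dp[i-1][j-1]+1 when the i-th and j-th values match, else max(dp[i-1][j], dp[i][j-1]).
    ·  3  4  4  4  4  2  1  5  1  3  4  5
 ·  0  0  0  0  0  0  0  0  0  0  0  0  0
 3  0  1  1  1  1  1  1  1  1  1  1  1  1
 4  0  1  2  2  2  2  2  2  2  2  2  2  2
 1  0  1  2  2  2  2  2  3  3  3  3  3  3
 3  0  1  2  2  2  2  2  3  3  3  4  4  4
 5  0  1  2  2  2  2  2  3  4  4  4  4  5
 3  0  1  2  2  2  2  2  3  4  4  5  5  5
 4  0  1  2  3  3  3  3  3  4  4  5  6  6
 5  0  1  2  3  3  3  3  3  4  4  5  6  7
 4  0  1  2  3  4  4  4  4  4  4  5  6  7
dp[9][12] = 7. One LCS (by backtracking along matches): 3, 4, 1, 5, 3, 4, 5.

7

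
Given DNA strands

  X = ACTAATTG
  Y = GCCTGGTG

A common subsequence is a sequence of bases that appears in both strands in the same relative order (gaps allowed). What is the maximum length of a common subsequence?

Let dp[i][j] be the LCS length of the first i bases of X and the first j bases of Y. dp[i][j] = dp[i-1][j-1]+1 when the i-th and j-th bases match, else max(dp[i-1][j], dp[i][j-1]).
    ·  G  C  C  T  G  G  T  G
 ·  0  0  0  0  0  0  0  0  0
 A  0  0  0  0  0  0  0  0  0
 C  0  0  1  1  1  1  1  1  1
 T  0  0  1  1  2  2  2  2  2
 A  0  0  1  1  2  2  2  2  2
 A  0  0  1  1  2  2  2  2  2
 T  0  0  1  1  2  2  2  3  3
 T  0  0  1  1  2  2  2  3  3
 G  0  1  1  1  2  3  3  3  4
dp[8][8] = 4. One LCS (by backtracking along matches): CTTG.

4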